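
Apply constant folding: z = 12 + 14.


12 + 14 = 26 at compile time
Optimized: z = 26


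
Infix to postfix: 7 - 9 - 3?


Left to right (same or higher precedence on left)
Postfix: 7 9 - 3 -


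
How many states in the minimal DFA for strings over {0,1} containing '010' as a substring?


KMP-style automaton: 3 progress states + 1 absorbing accept = 4
Minimal DFA: 4 states


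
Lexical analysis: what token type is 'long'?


Pattern: reserved word
Type: KEYWORD


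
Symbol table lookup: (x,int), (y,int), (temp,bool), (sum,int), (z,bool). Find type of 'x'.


Lookup 'x' → type int


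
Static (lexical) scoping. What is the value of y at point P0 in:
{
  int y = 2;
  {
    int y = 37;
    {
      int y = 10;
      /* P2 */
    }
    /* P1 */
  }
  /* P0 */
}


y declared in the same block as P0
y = 2


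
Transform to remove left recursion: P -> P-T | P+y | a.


Left-recursive alternatives: P-T, P+y; non-recursive: a
Introduce P': P -> aP', P' -> -TP' | +yP' | ε


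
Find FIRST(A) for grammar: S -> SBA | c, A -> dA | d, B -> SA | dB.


Per alternative of A: FIRST(dA) = {d}; FIRST(d) = {d}
FIRST(A) = {d}


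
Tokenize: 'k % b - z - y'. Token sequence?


Scan left to right, longest-match per lexeme
Tokens: ID(k), OP(%), ID(b), OP(-), ID(z), OP(-), ID(y)


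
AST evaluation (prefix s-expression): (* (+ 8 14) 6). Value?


Evaluate inner: (+ 8 14) = 22
Evaluate root: (* 22 6) = 132
Result: 132


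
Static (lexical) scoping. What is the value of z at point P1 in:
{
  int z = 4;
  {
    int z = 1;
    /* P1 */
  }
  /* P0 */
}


z declared in the same block as P1
z = 1


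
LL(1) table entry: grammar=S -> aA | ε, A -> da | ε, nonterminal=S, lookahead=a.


For [S, a]: 'a' ∈ FIRST(aA)
Entry: S -> aA


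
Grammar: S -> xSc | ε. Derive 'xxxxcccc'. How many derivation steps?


Derivation: S => xSc => xxScc => xxxSccc => xxxxScccc => xxxxcccc
Steps: 5


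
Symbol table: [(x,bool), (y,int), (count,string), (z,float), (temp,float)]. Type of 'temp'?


Lookup 'temp' → type float


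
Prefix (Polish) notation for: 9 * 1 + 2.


left-to-right (same/higher precedence on left): tree is (+ (* 9 1) 2)
Prefix: + * 9 1 2


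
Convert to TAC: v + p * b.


Break into single-operator statements:
t1 = p * b
t2 = v + t1


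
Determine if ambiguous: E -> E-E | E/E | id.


'id-id/id' has two parse trees (no precedence encoded between - and /)
Ambiguous


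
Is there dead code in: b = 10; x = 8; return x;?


b is assigned but never read
Dead: 'b = 10'


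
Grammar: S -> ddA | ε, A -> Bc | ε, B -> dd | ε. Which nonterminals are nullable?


A nonterminal is nullable iff some alternative derives ε (directly, or every symbol in it is nullable)
Nullable: {A, B, S}


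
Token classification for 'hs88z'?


Pattern: letter/underscore followed by alphanumerics, not a keyword
Type: IDENTIFIER


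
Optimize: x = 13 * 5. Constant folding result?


13 * 5 = 65 at compile time
Optimized: x = 65


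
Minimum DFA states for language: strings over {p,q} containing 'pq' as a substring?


KMP-style automaton: 2 progress states + 1 absorbing accept = 3
Minimal DFA: 3 states


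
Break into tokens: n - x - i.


Scan left to right, longest-match per lexeme
Tokens: ID(n), OP(-), ID(x), OP(-), ID(i)


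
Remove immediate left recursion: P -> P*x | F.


Left-recursive alternatives: P*x; non-recursive: F
Introduce P': P -> FP', P' -> *xP' | ε


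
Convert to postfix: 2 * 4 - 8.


Left to right (same or higher precedence on left)
Postfix: 2 4 * 8 -


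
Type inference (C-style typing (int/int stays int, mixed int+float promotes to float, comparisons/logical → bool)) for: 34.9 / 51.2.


Operand types: float / float
Rule: mixed int/float promotes to float; int/int stays int
Result type: float


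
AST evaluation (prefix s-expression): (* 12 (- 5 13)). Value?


Evaluate inner: (- 5 13) = -8
Evaluate root: (* 12 -8) = -96
Result: -96


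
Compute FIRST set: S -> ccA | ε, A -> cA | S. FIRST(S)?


Per alternative of S: FIRST(ccA) = {c}; FIRST(ε) = {ε}
FIRST(S) = {c, ε}


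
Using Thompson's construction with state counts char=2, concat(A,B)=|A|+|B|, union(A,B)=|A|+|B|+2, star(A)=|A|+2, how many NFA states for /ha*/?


Syntax tree has 2 char leaf(s), 0 union(s), 1 star(s)
chars contribute 2×2 = 4; each union adds +2; each star adds +2
Total: 4 + 0 + 2 = 6 states


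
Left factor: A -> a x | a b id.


Common prefix: 'a'
Factored: A -> a A', A' -> x | b id


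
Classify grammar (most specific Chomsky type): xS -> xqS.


LHS has context (more than one symbol) and |LHS| ≤ |RHS|
Classification: Type 1 (Context-Sensitive)


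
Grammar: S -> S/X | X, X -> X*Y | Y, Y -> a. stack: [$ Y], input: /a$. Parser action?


'Y' (not preceded by X*) is the handle for X -> Y
Action: reduce (X -> Y)


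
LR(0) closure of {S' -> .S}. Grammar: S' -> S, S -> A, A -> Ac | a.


Start: S' -> .S
For each item with dot before a nonterminal B, add B -> .γ for every B-production
Closure: [S' -> .S, S -> .A, A -> .Ac, A -> .a]


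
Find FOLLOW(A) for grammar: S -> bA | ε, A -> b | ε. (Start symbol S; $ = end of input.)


$ ∈ FOLLOW(S). For each A -> αBβ: add FIRST(β)\{ε} to FOLLOW(B); if β nullable, add FOLLOW(A).
FOLLOW(A) = {$}


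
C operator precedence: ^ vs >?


'>' is relational (level 7); '^' is bitwise XOR (level 4)
Higher level binds tighter
'>' has higher precedence than '^'


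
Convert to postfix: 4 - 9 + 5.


Left to right (same or higher precedence on left)
Postfix: 4 9 - 5 +


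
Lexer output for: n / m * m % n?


Scan left to right, longest-match per lexeme
Tokens: ID(n), OP(/), ID(m), OP(*), ID(m), OP(%), ID(n)


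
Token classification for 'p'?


Pattern: letter/underscore followed by alphanumerics, not a keyword
Type: IDENTIFIER


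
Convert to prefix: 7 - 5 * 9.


'*' binds tighter: tree is (- 7 (* 5 9))
Prefix: - 7 * 5 9


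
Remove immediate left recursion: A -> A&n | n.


Left-recursive alternatives: A&n; non-recursive: n
Introduce A': A -> nA', A' -> &nA' | ε


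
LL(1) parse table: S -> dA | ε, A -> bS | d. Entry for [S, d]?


For [S, d]: 'd' ∈ FIRST(dA)
Entry: S -> dA


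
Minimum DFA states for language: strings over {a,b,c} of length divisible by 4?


Track length mod 4: states 0..3, accept at 0
Minimal DFA: 4 states


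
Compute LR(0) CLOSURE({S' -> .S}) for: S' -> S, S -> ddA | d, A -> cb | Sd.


Start: S' -> .S
For each item with dot before a nonterminal B, add B -> .γ for every B-production
Closure: [S' -> .S, S -> .ddA, S -> .d]


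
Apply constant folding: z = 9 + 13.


9 + 13 = 22 at compile time
Optimized: z = 22


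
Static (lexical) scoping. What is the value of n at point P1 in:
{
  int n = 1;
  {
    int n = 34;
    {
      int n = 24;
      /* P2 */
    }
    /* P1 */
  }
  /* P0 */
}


n declared in the same block as P1
n = 34


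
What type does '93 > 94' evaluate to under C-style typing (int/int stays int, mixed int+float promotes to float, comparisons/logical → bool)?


Operand types: int > int
Rule: comparison yields bool
Result type: bool


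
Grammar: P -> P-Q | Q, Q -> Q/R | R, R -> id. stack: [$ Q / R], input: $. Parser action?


handle 'Q/R' on top
Action: reduce (Q -> Q/R)


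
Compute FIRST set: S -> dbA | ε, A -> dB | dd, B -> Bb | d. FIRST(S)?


Per alternative of S: FIRST(dbA) = {d}; FIRST(ε) = {ε}
FIRST(S) = {d, ε}


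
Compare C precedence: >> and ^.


'>>' is shift (level 8); '^' is bitwise XOR (level 4)
Higher level binds tighter
'>>' has higher precedence than '^'


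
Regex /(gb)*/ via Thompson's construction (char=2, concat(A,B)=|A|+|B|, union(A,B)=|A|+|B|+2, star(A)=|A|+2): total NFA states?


Syntax tree has 2 char leaf(s), 0 union(s), 1 star(s)
chars contribute 2×2 = 4; each union adds +2; each star adds +2
Total: 4 + 0 + 2 = 6 states


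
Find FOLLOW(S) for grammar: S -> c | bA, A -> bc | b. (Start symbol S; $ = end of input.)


$ ∈ FOLLOW(S). For each A -> αBβ: add FIRST(β)\{ε} to FOLLOW(B); if β nullable, add FOLLOW(A).
FOLLOW(S) = {$}


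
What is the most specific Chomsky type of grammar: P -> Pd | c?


Left-linear: every RHS is a terminal or one nonterminal followed by a terminal
Classification: Type 3 (Regular)


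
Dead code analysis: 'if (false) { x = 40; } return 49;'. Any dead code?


condition is constant false, so the whole block is unreachable
Dead: 'if (false) { x = 40; }'


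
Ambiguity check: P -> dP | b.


right-linear, alternatives start with distinct terminals 'd' vs 'b': unique leftmost derivation
Unambiguous


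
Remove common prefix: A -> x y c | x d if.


Common prefix: 'x'
Factored: A -> x A', A' -> y c | d if


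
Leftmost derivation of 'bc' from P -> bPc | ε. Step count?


Derivation: P => bPc => bc
Steps: 2


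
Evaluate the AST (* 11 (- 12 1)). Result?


Evaluate inner: (- 12 1) = 11
Evaluate root: (* 11 11) = 121
Result: 121


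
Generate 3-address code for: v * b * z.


Break into single-operator statements:
t1 = v * b
t2 = t1 * z


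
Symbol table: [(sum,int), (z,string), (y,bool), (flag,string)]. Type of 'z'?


Lookup 'z' → type string


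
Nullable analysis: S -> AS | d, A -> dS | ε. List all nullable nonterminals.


A nonterminal is nullable iff some alternative derives ε (directly, or every symbol in it is nullable)
Nullable: {A}


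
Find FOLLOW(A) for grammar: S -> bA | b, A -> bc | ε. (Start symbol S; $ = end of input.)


$ ∈ FOLLOW(S). For each A -> αBβ: add FIRST(β)\{ε} to FOLLOW(B); if β nullable, add FOLLOW(A).
FOLLOW(A) = {$}


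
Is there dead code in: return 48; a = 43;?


statement follows a return and is unreachable
Dead: 'a = 43'


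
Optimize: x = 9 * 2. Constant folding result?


9 * 2 = 18 at compile time
Optimized: x = 18


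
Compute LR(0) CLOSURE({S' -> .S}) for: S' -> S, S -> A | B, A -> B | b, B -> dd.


Start: S' -> .S
For each item with dot before a nonterminal B, add B -> .γ for every B-production
Closure: [S' -> .S, S -> .A, S -> .B, A -> .B, A -> .b, B -> .dd]


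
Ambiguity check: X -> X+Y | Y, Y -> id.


precedence layered via separate nonterminal Y: deterministic
Unambiguous


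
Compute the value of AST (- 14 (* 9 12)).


Evaluate inner: (* 9 12) = 108
Evaluate root: (- 14 108) = -94
Result: -94


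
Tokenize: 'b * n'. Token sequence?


Scan left to right, longest-match per lexeme
Tokens: ID(b), OP(*), ID(n)


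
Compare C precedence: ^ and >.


'>' is relational (level 7); '^' is bitwise XOR (level 4)
Higher level binds tighter
'>' has higher precedence than '^'


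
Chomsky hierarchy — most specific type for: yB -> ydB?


LHS has context (more than one symbol) and |LHS| ≤ |RHS|
Classification: Type 1 (Context-Sensitive)


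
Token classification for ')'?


Pattern: delimiter/punctuation
Type: PUNCTUATION


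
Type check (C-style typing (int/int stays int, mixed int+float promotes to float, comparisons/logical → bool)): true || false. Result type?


Operand types: bool || bool
Rule: logical operators take bool operands and yield bool
Result type: bool


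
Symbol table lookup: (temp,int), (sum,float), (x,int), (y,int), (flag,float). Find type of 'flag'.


Lookup 'flag' → type float


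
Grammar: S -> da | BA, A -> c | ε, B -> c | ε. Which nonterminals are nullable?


A nonterminal is nullable iff some alternative derives ε (directly, or every symbol in it is nullable)
Nullable: {A, B, S}


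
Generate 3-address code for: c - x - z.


Break into single-operator statements:
t1 = c - x
t2 = t1 - z


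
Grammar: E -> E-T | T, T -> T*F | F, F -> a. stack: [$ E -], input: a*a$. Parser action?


no handle ('E-' is not any RHS); shift 'a'
Action: shift


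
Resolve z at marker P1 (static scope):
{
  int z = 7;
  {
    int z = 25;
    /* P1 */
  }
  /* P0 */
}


z declared in the same block as P1
z = 25


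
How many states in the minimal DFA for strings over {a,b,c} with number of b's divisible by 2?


Track (count of b) mod 2: states 0..1, accept at 0
Minimal DFA: 2 states


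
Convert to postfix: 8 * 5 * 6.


Left to right (same or higher precedence on left)
Postfix: 8 5 * 6 *


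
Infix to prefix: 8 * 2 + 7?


left-to-right (same/higher precedence on left): tree is (+ (* 8 2) 7)
Prefix: + * 8 2 7


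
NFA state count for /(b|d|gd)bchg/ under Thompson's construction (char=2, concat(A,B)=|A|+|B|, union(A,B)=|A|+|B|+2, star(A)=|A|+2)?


Syntax tree has 8 char leaf(s), 2 union(s), 0 star(s)
chars contribute 8×2 = 16; each union adds +2; each star adds +2
Total: 16 + 4 + 0 = 20 states


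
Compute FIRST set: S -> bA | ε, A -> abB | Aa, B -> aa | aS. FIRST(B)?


Per alternative of B: FIRST(aa) = {a}; FIRST(aS) = {a}
FIRST(B) = {a}


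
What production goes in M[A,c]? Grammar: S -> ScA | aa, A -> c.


For [A, c]: 'c' ∈ FIRST(c)
Entry: A -> c


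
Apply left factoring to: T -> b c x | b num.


Common prefix: 'b'
Factored: T -> b T', T' -> c x | num


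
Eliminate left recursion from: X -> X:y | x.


Left-recursive alternatives: X:y; non-recursive: x
Introduce X': X -> xX', X' -> :yX' | ε


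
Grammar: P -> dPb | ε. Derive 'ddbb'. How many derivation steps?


Derivation: P => dPb => ddPbb => ddbb
Steps: 3


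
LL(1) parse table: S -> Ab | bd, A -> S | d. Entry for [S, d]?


For [S, d]: 'd' ∈ FIRST(Ab)
Entry: S -> Ab


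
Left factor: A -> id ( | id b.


Common prefix: 'id'
Factored: A -> id A', A' -> ( | b


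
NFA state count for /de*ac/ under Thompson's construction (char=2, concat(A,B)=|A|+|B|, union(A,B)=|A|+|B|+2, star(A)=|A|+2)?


Syntax tree has 4 char leaf(s), 0 union(s), 1 star(s)
chars contribute 4×2 = 8; each union adds +2; each star adds +2
Total: 8 + 0 + 2 = 10 states


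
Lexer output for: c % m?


Scan left to right, longest-match per lexeme
Tokens: ID(c), OP(%), ID(m)


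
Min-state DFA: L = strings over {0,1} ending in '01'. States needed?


Track the longest suffix of input matching a prefix of '01': 3 classes (prefixes of length 0..2)
Minimal DFA: 3 states


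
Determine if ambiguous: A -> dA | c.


right-linear, alternatives start with distinct terminals 'd' vs 'c': unique leftmost derivation
Unambiguous


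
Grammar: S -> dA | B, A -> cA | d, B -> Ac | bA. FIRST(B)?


Per alternative of B: FIRST(Ac) = {c, d}; FIRST(bA) = {b}
FIRST(B) = {b, c, d}


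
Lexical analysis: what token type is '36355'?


Pattern: digits only
Type: INTEGER_LITERAL


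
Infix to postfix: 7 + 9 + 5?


Left to right (same or higher precedence on left)
Postfix: 7 9 + 5 +


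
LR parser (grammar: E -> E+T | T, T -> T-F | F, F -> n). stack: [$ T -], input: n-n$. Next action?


no handle; shift 'n'
Action: shift


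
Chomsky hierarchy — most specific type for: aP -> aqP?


LHS has context (more than one symbol) and |LHS| ≤ |RHS|
Classification: Type 1 (Context-Sensitive)


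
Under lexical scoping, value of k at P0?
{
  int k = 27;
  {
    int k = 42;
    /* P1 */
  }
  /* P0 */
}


k declared in the same block as P0
k = 27


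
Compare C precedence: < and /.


'/' is multiplicative (level 10); '<' is relational (level 7)
Higher level binds tighter
'/' has higher precedence than '<'


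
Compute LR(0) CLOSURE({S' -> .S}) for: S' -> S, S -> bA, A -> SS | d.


Start: S' -> .S
For each item with dot before a nonterminal B, add B -> .γ for every B-production
Closure: [S' -> .S, S -> .bA]


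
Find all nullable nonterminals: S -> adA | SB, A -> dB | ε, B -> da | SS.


A nonterminal is nullable iff some alternative derives ε (directly, or every symbol in it is nullable)
Nullable: {A}


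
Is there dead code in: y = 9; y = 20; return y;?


first assignment to y is overwritten before any read
Dead: 'y = 9'


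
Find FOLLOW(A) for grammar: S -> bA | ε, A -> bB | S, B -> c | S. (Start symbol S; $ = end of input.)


$ ∈ FOLLOW(S). For each A -> αBβ: add FIRST(β)\{ε} to FOLLOW(B); if β nullable, add FOLLOW(A).
FOLLOW(A) = {$}


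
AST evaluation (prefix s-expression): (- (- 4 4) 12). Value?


Evaluate inner: (- 4 4) = 0
Evaluate root: (- 0 12) = -12
Result: -12


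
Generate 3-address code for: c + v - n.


Break into single-operator statements:
t1 = c + v
t2 = t1 - n


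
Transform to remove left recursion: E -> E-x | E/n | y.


Left-recursive alternatives: E-x, E/n; non-recursive: y
Introduce E': E -> yE', E' -> -xE' | /nE' | ε


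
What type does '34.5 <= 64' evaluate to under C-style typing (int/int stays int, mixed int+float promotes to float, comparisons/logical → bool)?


Operand types: float <= int
Rule: comparison yields bool
Result type: bool


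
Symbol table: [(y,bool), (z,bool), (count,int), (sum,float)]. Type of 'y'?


Lookup 'y' → type bool


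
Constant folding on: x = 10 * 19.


10 * 19 = 190 at compile time
Optimized: x = 190


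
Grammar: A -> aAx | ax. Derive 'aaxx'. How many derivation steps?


Derivation: A => aAx => aaxx
Steps: 2


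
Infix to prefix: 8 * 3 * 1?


left-to-right (same/higher precedence on left): tree is (* (* 8 3) 1)
Prefix: * * 8 3 1


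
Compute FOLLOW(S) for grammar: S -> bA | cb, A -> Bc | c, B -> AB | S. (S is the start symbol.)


$ ∈ FOLLOW(S). For each A -> αBβ: add FIRST(β)\{ε} to FOLLOW(B); if β nullable, add FOLLOW(A).
FOLLOW(S) = {$, c}


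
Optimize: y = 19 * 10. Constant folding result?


19 * 10 = 190 at compile time
Optimized: y = 190


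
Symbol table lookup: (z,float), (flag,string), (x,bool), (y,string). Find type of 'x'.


Lookup 'x' → type bool


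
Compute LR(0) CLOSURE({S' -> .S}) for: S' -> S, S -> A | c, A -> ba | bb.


Start: S' -> .S
For each item with dot before a nonterminal B, add B -> .γ for every B-production
Closure: [S' -> .S, S -> .A, S -> .c, A -> .ba, A -> .bb]


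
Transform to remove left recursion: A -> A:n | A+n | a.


Left-recursive alternatives: A:n, A+n; non-recursive: a
Introduce A': A -> aA', A' -> :nA' | +nA' | ε


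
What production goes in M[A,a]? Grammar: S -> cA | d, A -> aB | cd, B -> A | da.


For [A, a]: 'a' ∈ FIRST(aB)
Entry: A -> aB


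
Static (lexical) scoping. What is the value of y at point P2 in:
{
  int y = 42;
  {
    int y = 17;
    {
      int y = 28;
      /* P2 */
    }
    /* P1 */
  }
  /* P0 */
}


y declared in the same block as P2
y = 28


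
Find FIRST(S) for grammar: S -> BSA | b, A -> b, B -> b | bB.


Per alternative of S: FIRST(BSA) = {b}; FIRST(b) = {b}
FIRST(S) = {b}


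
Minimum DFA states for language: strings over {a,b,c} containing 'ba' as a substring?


KMP-style automaton: 2 progress states + 1 absorbing accept = 3
Minimal DFA: 3 states


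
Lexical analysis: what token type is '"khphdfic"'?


Pattern: double-quoted sequence
Type: STRING_LITERAL


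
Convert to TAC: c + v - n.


Break into single-operator statements:
t1 = c + v
t2 = t1 - n


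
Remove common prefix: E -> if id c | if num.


Common prefix: 'if'
Factored: E -> if E', E' -> id c | num


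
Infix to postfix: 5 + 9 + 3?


Left to right (same or higher precedence on left)
Postfix: 5 9 + 3 +


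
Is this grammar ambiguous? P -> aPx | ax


balanced a^n…x^n: each string has a unique parse
Unambiguous


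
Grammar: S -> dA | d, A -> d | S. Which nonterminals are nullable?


A nonterminal is nullable iff some alternative derives ε (directly, or every symbol in it is nullable)
Nullable: {}


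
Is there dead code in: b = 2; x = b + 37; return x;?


b is read by x's definition; x is returned
No dead code


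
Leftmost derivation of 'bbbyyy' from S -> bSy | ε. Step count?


Derivation: S => bSy => bbSyy => bbbSyyy => bbbyyy
Steps: 4


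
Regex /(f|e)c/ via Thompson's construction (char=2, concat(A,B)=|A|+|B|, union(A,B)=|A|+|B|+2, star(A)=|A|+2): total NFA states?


Syntax tree has 3 char leaf(s), 1 union(s), 0 star(s)
chars contribute 3×2 = 6; each union adds +2; each star adds +2
Total: 6 + 2 + 0 = 8 states


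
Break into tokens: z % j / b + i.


Scan left to right, longest-match per lexeme
Tokens: ID(z), OP(%), ID(j), OP(/), ID(b), OP(+), ID(i)


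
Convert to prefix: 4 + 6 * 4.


'*' binds tighter: tree is (+ 4 (* 6 4))
Prefix: + 4 * 6 4


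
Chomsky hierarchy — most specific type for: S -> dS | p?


Right-linear: every RHS is a terminal or a terminal followed by one nonterminal
Classification: Type 3 (Regular)


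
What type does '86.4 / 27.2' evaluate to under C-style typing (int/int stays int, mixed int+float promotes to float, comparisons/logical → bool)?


Operand types: float / float
Rule: mixed int/float promotes to float; int/int stays int
Result type: float


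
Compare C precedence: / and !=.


'/' is multiplicative (level 10); '!=' is equality (level 6)
Higher level binds tighter
'/' has higher precedence than '!='


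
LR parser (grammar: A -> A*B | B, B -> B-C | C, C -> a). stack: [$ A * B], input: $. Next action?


handle 'A*B' on top; lookahead ∈ FOLLOW(A) = {*, $}
Action: reduce (A -> A*B)


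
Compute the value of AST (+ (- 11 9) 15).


Evaluate inner: (- 11 9) = 2
Evaluate root: (+ 2 15) = 17
Result: 17


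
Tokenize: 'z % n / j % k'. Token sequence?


Scan left to right, longest-match per lexeme
Tokens: ID(z), OP(%), ID(n), OP(/), ID(j), OP(%), ID(k)


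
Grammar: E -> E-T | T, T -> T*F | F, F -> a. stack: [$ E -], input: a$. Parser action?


no handle ('E-' is not any RHS); shift 'a'
Action: shift


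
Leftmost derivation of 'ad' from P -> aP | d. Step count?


Derivation: P => aP => ad
Steps: 2


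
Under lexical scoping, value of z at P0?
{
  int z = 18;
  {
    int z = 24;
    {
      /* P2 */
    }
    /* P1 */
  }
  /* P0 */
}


z declared in the same block as P0
z = 18


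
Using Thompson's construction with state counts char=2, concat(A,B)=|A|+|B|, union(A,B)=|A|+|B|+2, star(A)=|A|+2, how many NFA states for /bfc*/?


Syntax tree has 3 char leaf(s), 0 union(s), 1 star(s)
chars contribute 3×2 = 6; each union adds +2; each star adds +2
Total: 6 + 0 + 2 = 8 states


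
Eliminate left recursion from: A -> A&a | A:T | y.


Left-recursive alternatives: A&a, A:T; non-recursive: y
Introduce A': A -> yA', A' -> &aA' | :TA' | ε


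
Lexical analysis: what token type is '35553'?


Pattern: digits only
Type: INTEGER_LITERAL


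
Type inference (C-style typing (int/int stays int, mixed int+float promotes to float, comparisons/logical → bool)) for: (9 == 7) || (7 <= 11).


Operand types: bool || bool
Rule: logical operators take bool operands and yield bool
Result type: bool


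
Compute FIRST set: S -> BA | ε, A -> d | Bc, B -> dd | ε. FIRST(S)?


Per alternative of S: FIRST(BA) = {c, d}; FIRST(ε) = {ε}
FIRST(S) = {c, d, ε}


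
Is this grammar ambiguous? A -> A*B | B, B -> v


precedence layered via separate nonterminal B: deterministic
Unambiguous


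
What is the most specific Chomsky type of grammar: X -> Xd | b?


Left-linear: every RHS is a terminal or one nonterminal followed by a terminal
Classification: Type 3 (Regular)


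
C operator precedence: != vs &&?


'!=' is equality (level 6); '&&' is logical AND (level 2)
Higher level binds tighter
'!=' has higher precedence than '&&'


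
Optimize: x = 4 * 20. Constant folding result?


4 * 20 = 80 at compile time
Optimized: x = 80


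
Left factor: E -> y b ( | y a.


Common prefix: 'y'
Factored: E -> y E', E' -> b ( | a


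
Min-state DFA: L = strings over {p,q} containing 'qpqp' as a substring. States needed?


KMP-style automaton: 4 progress states + 1 absorbing accept = 5
Minimal DFA: 5 states


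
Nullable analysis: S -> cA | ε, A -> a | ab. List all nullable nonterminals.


A nonterminal is nullable iff some alternative derives ε (directly, or every symbol in it is nullable)
Nullable: {S}


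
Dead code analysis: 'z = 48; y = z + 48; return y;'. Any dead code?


z is read by y's definition; y is returned
No dead code


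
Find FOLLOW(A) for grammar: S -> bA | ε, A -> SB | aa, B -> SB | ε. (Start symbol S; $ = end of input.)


$ ∈ FOLLOW(S). For each A -> αBβ: add FIRST(β)\{ε} to FOLLOW(B); if β nullable, add FOLLOW(A).
FOLLOW(A) = {$, b}


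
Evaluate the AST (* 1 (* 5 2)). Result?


Evaluate inner: (* 5 2) = 10
Evaluate root: (* 1 10) = 10
Result: 10


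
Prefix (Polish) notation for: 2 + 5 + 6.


left-to-right (same/higher precedence on left): tree is (+ (+ 2 5) 6)
Prefix: + + 2 5 6


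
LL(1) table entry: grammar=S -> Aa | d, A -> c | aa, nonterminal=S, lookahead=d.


For [S, d]: 'd' ∈ FIRST(d)
Entry: S -> d


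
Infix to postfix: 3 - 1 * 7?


* has higher precedence, evaluate 1*7 first
Postfix: 3 1 7 * -


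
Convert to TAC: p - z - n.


Break into single-operator statements:
t1 = p - z
t2 = t1 - n


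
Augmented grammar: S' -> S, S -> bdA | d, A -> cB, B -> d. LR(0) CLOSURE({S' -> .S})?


Start: S' -> .S
For each item with dot before a nonterminal B, add B -> .γ for every B-production
Closure: [S' -> .S, S -> .bdA, S -> .d]


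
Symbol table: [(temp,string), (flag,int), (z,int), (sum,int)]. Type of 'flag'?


Lookup 'flag' → type int


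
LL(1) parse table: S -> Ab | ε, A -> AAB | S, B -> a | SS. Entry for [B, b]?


For [B, b]: 'b' ∈ FIRST(SS)
Entry: B -> SS


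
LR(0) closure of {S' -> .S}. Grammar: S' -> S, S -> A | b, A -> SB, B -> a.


Start: S' -> .S
For each item with dot before a nonterminal B, add B -> .γ for every B-production
Closure: [S' -> .S, S -> .A, S -> .b, A -> .SB]


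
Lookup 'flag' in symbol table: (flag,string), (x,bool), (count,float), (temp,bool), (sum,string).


Lookup 'flag' → type string


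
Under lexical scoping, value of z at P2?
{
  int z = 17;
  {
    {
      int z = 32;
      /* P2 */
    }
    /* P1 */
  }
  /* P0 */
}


z declared in the same block as P2
z = 32


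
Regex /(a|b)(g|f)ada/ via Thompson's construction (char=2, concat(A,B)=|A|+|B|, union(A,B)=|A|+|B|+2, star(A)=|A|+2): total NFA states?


Syntax tree has 7 char leaf(s), 2 union(s), 0 star(s)
chars contribute 7×2 = 14; each union adds +2; each star adds +2
Total: 14 + 4 + 0 = 18 states


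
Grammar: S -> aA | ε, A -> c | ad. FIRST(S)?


Per alternative of S: FIRST(aA) = {a}; FIRST(ε) = {ε}
FIRST(S) = {a, ε}


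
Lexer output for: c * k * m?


Scan left to right, longest-match per lexeme
Tokens: ID(c), OP(*), ID(k), OP(*), ID(m)


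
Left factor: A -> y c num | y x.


Common prefix: 'y'
Factored: A -> y A', A' -> c num | x


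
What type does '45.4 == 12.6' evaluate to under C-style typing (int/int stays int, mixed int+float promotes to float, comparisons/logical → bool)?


Operand types: float == float
Rule: comparison yields bool
Result type: bool


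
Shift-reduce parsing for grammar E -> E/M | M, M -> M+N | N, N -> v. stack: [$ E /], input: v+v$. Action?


no handle ('E/' is not any RHS); shift 'v'
Action: shift


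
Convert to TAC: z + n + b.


Break into single-operator statements:
t1 = z + n
t2 = t1 + b


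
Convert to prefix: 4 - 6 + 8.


left-to-right (same/higher precedence on left): tree is (+ (- 4 6) 8)
Prefix: + - 4 6 8


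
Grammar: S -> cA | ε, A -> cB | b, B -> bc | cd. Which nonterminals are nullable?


A nonterminal is nullable iff some alternative derives ε (directly, or every symbol in it is nullable)
Nullable: {S}


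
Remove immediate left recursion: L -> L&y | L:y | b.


Left-recursive alternatives: L&y, L:y; non-recursive: b
Introduce L': L -> bL', L' -> &yL' | :yL' | ε


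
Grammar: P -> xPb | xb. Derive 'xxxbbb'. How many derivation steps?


Derivation: P => xPb => xxPbb => xxxbbb
Steps: 3


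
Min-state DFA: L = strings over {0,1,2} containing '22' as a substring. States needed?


KMP-style automaton: 2 progress states + 1 absorbing accept = 3
Minimal DFA: 3 states


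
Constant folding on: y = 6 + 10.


6 + 10 = 16 at compile time
Optimized: y = 16


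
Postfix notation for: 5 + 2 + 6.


Left to right (same or higher precedence on left)
Postfix: 5 2 + 6 +


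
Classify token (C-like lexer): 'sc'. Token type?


Pattern: letter/underscore followed by alphanumerics, not a keyword
Type: IDENTIFIER


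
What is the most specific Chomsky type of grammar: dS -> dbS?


LHS has context (more than one symbol) and |LHS| ≤ |RHS|
Classification: Type 1 (Context-Sensitive)


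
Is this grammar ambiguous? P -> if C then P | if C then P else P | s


dangling else: 'if C then if C then s else s' parses two ways
Ambiguous


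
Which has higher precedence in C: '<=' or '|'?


'<=' is relational (level 7); '|' is bitwise OR (level 3)
Higher level binds tighter
'<=' has higher precedence than '|'


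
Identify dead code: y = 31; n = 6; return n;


y is assigned but never read
Dead: 'y = 31'


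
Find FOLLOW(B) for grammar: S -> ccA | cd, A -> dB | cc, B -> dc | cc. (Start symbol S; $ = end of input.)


$ ∈ FOLLOW(S). For each A -> αBβ: add FIRST(β)\{ε} to FOLLOW(B); if β nullable, add FOLLOW(A).
FOLLOW(B) = {$}


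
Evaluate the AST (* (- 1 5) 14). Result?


Evaluate inner: (- 1 5) = -4
Evaluate root: (* -4 14) = -56
Result: -56


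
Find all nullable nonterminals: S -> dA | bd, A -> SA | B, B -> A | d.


A nonterminal is nullable iff some alternative derives ε (directly, or every symbol in it is nullable)
Nullable: {}


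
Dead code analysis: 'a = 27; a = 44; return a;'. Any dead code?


first assignment to a is overwritten before any read
Dead: 'a = 27'


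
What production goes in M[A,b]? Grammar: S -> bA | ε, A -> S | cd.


For [A, b]: 'b' ∈ FIRST(S)
Entry: A -> S


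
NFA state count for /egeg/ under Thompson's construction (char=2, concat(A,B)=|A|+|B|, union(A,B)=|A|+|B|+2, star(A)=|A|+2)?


Syntax tree has 4 char leaf(s), 0 union(s), 0 star(s)
chars contribute 4×2 = 8; each union adds +2; each star adds +2
Total: 8 + 0 + 0 = 8 states


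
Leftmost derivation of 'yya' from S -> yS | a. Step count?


Derivation: S => yS => yyS => yya
Steps: 3


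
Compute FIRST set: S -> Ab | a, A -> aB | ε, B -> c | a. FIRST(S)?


Per alternative of S: FIRST(Ab) = {a, b}; FIRST(a) = {a}
FIRST(S) = {a, b}


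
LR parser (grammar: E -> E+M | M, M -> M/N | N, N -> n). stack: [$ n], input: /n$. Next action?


'n' on top is the handle for N -> n
Action: reduce (N -> n)


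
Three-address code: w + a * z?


Break into single-operator statements:
t1 = a * z
t2 = w + t1


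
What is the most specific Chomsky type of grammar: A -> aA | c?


Right-linear: every RHS is a terminal or a terminal followed by one nonterminal
Classification: Type 3 (Regular)


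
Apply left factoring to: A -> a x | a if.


Common prefix: 'a'
Factored: A -> a A', A' -> x | if


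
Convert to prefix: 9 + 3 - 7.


left-to-right (same/higher precedence on left): tree is (- (+ 9 3) 7)
Prefix: - + 9 3 7


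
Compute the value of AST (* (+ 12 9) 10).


Evaluate inner: (+ 12 9) = 21
Evaluate root: (* 21 10) = 210
Result: 210


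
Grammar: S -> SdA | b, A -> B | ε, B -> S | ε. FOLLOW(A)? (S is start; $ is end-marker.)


$ ∈ FOLLOW(S). For each A -> αBβ: add FIRST(β)\{ε} to FOLLOW(B); if β nullable, add FOLLOW(A).
FOLLOW(A) = {$, d}


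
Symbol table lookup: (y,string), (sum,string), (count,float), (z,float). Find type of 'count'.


Lookup 'count' → type float


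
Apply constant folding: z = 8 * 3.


8 * 3 = 24 at compile time
Optimized: z = 24


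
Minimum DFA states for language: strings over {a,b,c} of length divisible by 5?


Track length mod 5: states 0..4, accept at 0
Minimal DFA: 5 states


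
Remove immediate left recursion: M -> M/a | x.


Left-recursive alternatives: M/a; non-recursive: x
Introduce M': M -> xM', M' -> /aM' | ε


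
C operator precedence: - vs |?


'-' is additive (level 9); '|' is bitwise OR (level 3)
Higher level binds tighter
'-' has higher precedence than '|'


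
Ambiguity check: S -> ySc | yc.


balanced y^n…c^n: each string has a unique parse
Unambiguous


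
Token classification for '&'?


Pattern: operator symbol
Type: OPERATOR


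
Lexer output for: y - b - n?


Scan left to right, longest-match per lexeme
Tokens: ID(y), OP(-), ID(b), OP(-), ID(n)


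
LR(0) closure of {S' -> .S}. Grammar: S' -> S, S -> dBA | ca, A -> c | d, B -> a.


Start: S' -> .S
For each item with dot before a nonterminal B, add B -> .γ for every B-production
Closure: [S' -> .S, S -> .dBA, S -> .ca]


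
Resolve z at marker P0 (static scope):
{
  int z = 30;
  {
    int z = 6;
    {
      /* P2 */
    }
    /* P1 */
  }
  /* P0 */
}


z declared in the same block as P0
z = 30


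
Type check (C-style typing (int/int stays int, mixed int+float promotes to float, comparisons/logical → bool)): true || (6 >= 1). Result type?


Operand types: bool || bool
Rule: logical operators take bool operands and yield bool
Result type: bool


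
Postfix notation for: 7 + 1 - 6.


Left to right (same or higher precedence on left)
Postfix: 7 1 + 6 -


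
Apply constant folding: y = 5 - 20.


5 - 20 = -15 at compile time
Optimized: y = -15


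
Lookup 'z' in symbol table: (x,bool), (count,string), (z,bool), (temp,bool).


Lookup 'z' → type bool


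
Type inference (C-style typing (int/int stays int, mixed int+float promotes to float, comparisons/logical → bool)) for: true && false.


Operand types: bool && bool
Rule: logical operators take bool operands and yield bool
Result type: bool


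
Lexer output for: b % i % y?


Scan left to right, longest-match per lexeme
Tokens: ID(b), OP(%), ID(i), OP(%), ID(y)


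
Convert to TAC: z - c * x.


Break into single-operator statements:
t1 = c * x
t2 = z - t1


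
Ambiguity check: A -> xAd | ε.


balanced x^n…d^n: each string has a unique parse
Unambiguous


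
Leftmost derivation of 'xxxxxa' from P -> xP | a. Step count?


Derivation: P => xP => xxP => xxxP => xxxxP => xxxxxP => xxxxxa
Steps: 6


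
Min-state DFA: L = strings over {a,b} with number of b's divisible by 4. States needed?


Track (count of b) mod 4: states 0..3, accept at 0
Minimal DFA: 4 states


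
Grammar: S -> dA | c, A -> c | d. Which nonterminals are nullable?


A nonterminal is nullable iff some alternative derives ε (directly, or every symbol in it is nullable)
Nullable: {}


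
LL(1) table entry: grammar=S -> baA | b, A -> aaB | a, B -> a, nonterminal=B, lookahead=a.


For [B, a]: 'a' ∈ FIRST(a)
Entry: B -> a


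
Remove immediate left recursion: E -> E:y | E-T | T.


Left-recursive alternatives: E:y, E-T; non-recursive: T
Introduce E': E -> TE', E' -> :yE' | -TE' | ε


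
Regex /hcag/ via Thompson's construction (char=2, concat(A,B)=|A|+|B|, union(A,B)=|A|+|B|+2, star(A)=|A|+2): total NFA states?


Syntax tree has 4 char leaf(s), 0 union(s), 0 star(s)
chars contribute 4×2 = 8; each union adds +2; each star adds +2
Total: 8 + 0 + 0 = 8 states


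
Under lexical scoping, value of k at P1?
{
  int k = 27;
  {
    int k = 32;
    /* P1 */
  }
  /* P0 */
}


k declared in the same block as P1
k = 32


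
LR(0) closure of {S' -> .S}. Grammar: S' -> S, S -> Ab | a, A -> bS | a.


Start: S' -> .S
For each item with dot before a nonterminal B, add B -> .γ for every B-production
Closure: [S' -> .S, S -> .Ab, S -> .a, A -> .bS, A -> .a]


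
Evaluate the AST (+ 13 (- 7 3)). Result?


Evaluate inner: (- 7 3) = 4
Evaluate root: (+ 13 4) = 17
Result: 17


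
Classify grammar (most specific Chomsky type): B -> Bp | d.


Left-linear: every RHS is a terminal or one nonterminal followed by a terminal
Classification: Type 3 (Regular)


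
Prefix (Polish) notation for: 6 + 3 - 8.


left-to-right (same/higher precedence on left): tree is (- (+ 6 3) 8)
Prefix: - + 6 3 8


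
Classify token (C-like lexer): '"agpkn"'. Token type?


Pattern: double-quoted sequence
Type: STRING_LITERAL


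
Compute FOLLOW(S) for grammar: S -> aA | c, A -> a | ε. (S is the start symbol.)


$ ∈ FOLLOW(S). For each A -> αBβ: add FIRST(β)\{ε} to FOLLOW(B); if β nullable, add FOLLOW(A).
FOLLOW(S) = {$}


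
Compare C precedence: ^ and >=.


'>=' is relational (level 7); '^' is bitwise XOR (level 4)
Higher level binds tighter
'>=' has higher precedence than '^'


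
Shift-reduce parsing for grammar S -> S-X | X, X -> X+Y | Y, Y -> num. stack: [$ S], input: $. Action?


start symbol S on stack, input exhausted
Action: accept


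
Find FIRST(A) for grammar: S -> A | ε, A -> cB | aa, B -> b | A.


Per alternative of A: FIRST(cB) = {c}; FIRST(aa) = {a}
FIRST(A) = {a, c}


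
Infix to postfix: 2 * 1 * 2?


Left to right (same or higher precedence on left)
Postfix: 2 1 * 2 *


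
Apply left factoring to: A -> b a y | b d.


Common prefix: 'b'
Factored: A -> b A', A' -> a y | d


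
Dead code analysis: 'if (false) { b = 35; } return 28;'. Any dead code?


condition is constant false, so the whole block is unreachable
Dead: 'if (false) { b = 35; }'


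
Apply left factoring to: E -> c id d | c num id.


Common prefix: 'c'
Factored: E -> c E', E' -> id d | num id


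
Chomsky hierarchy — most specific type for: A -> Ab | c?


Left-linear: every RHS is a terminal or one nonterminal followed by a terminal
Classification: Type 3 (Regular)


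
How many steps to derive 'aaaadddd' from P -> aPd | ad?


Derivation: P => aPd => aaPdd => aaaPddd => aaaadddd
Steps: 4


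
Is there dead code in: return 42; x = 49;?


statement follows a return and is unreachable
Dead: 'x = 49'


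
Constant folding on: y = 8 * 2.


8 * 2 = 16 at compile time
Optimized: y = 16


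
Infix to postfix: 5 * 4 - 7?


Left to right (same or higher precedence on left)
Postfix: 5 4 * 7 -


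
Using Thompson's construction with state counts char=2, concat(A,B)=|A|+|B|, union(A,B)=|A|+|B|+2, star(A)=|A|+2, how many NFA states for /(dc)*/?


Syntax tree has 2 char leaf(s), 0 union(s), 1 star(s)
chars contribute 2×2 = 4; each union adds +2; each star adds +2
Total: 4 + 0 + 2 = 6 states


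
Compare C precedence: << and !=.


'<<' is shift (level 8); '!=' is equality (level 6)
Higher level binds tighter
'<<' has higher precedence than '!='


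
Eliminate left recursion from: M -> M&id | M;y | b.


Left-recursive alternatives: M&id, M;y; non-recursive: b
Introduce M': M -> bM', M' -> &idM' | ;yM' | ε


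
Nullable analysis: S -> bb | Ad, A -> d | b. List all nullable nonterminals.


A nonterminal is nullable iff some alternative derives ε (directly, or every symbol in it is nullable)
Nullable: {}


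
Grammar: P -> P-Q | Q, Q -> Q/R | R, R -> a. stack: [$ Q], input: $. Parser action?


lookahead ∉ {/} so Q won't extend; reduce P -> Q
Action: reduce (P -> Q)


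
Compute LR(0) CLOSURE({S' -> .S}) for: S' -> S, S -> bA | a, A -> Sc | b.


Start: S' -> .S
For each item with dot before a nonterminal B, add B -> .γ for every B-production
Closure: [S' -> .S, S -> .bA, S -> .a]
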